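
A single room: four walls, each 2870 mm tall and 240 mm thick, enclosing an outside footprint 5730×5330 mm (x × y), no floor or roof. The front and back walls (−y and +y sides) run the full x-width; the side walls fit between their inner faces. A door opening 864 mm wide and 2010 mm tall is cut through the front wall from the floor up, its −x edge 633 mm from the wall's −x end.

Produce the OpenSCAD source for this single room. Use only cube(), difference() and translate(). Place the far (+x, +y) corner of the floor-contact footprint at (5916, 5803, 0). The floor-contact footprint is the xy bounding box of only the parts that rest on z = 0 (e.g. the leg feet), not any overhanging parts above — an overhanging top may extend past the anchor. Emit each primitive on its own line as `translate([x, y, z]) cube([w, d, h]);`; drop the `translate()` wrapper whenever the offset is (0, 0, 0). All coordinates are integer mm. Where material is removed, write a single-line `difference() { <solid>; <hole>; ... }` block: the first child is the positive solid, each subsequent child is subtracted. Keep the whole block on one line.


difference() { translate([186, 473, 0]) cube([5730, 240, 2870]); translate([819, 473, 0]) cube([864, 240, 2010]); }
translate([186, 5563, 0]) cube([5730, 240, 2870]);
translate([186, 713, 0]) cube([240, 4850, 2870]);
translate([5676, 713, 0]) cube([240, 4850, 2870]);


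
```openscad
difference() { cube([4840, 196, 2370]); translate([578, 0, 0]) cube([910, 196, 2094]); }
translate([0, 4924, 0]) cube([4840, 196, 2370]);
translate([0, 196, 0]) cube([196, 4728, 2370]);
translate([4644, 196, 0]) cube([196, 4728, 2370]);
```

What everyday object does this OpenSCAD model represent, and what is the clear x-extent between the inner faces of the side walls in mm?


A single room. The interior width is 4448 mm.

Four walls enclosing a rectangle with a door in the front wall — a room. Outside width 4840 minus two 196 mm walls gives 4448 mm.


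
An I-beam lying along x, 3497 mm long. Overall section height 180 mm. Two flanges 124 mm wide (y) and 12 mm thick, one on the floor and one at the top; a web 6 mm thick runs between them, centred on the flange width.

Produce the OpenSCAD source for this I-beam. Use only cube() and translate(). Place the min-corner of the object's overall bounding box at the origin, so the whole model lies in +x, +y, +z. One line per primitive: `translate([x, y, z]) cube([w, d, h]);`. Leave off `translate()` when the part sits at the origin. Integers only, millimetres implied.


cube([3497, 124, 12]);
translate([0, 59, 12]) cube([3497, 6, 156]);
translate([0, 0, 168]) cube([3497, 124, 12]);


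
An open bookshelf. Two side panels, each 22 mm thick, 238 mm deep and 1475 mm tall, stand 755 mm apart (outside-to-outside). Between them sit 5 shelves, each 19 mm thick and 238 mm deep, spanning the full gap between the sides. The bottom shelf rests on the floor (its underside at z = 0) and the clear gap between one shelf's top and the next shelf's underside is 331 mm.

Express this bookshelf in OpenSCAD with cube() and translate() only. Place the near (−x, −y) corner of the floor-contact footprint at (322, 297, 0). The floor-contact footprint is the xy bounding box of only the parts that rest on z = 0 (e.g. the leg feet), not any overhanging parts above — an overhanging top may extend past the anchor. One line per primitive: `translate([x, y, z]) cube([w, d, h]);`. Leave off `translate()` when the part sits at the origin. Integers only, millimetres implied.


translate([322, 297, 0]) cube([22, 238, 1475]);
translate([1055, 297, 0]) cube([22, 238, 1475]);
translate([344, 297, 0]) cube([711, 238, 19]);
translate([344, 297, 350]) cube([711, 238, 19]);
translate([344, 297, 700]) cube([711, 238, 19]);
translate([344, 297, 1050]) cube([711, 238, 19]);
translate([344, 297, 1400]) cube([711, 238, 19]);


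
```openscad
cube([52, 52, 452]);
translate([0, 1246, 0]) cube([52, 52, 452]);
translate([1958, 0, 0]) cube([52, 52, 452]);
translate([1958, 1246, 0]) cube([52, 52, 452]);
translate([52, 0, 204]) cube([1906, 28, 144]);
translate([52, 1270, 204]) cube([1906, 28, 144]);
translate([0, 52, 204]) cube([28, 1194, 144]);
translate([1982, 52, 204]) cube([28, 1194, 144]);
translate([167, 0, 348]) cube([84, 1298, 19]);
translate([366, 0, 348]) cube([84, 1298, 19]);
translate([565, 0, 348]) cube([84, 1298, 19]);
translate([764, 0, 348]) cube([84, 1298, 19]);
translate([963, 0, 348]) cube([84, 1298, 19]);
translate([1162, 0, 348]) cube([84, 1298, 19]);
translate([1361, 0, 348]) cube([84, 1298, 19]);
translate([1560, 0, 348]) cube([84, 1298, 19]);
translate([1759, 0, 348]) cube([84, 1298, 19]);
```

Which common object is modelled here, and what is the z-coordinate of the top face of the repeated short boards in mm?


A bed frame. The slat-top height is 367 mm.

Four posts, four rails, and a row of slats — a bed frame. Slats sit on the rails at z = 204 + 144 = 348; with slat thickness 19, the top is 367 mm.


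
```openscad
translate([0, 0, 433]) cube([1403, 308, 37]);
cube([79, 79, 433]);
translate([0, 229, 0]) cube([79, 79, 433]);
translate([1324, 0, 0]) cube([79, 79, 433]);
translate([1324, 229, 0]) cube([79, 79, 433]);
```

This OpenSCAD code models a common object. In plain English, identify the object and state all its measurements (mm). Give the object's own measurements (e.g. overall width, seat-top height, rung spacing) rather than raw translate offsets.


A bench: a 1403×308 mm seat slab, 37 mm thick, top at z = 470 mm, on four 79×79 mm square legs flush with the seat corners and standing on z = 0.


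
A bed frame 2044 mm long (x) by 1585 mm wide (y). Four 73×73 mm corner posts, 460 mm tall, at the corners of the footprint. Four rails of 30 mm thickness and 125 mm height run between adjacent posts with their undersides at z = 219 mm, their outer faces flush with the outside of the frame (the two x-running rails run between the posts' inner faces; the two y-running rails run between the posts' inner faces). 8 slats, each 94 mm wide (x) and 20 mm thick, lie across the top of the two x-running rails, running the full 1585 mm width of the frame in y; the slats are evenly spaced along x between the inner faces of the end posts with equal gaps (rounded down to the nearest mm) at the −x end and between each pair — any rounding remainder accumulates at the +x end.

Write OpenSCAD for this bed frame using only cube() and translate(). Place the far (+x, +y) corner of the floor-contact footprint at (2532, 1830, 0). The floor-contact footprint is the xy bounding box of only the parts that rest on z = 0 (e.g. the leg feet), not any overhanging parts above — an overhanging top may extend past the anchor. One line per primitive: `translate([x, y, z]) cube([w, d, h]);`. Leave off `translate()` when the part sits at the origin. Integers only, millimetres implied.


translate([488, 245, 0]) cube([73, 73, 460]);
translate([488, 1757, 0]) cube([73, 73, 460]);
translate([2459, 245, 0]) cube([73, 73, 460]);
translate([2459, 1757, 0]) cube([73, 73, 460]);
translate([561, 245, 219]) cube([1898, 30, 125]);
translate([561, 1800, 219]) cube([1898, 30, 125]);
translate([488, 318, 219]) cube([30, 1439, 125]);
translate([2502, 318, 219]) cube([30, 1439, 125]);
translate([688, 245, 344]) cube([94, 1585, 20]);
translate([909, 245, 344]) cube([94, 1585, 20]);
translate([1130, 245, 344]) cube([94, 1585, 20]);
translate([1351, 245, 344]) cube([94, 1585, 20]);
translate([1572, 245, 344]) cube([94, 1585, 20]);
translate([1793, 245, 344]) cube([94, 1585, 20]);
translate([2014, 245, 344]) cube([94, 1585, 20]);
translate([2235, 245, 344]) cube([94, 1585, 20]);


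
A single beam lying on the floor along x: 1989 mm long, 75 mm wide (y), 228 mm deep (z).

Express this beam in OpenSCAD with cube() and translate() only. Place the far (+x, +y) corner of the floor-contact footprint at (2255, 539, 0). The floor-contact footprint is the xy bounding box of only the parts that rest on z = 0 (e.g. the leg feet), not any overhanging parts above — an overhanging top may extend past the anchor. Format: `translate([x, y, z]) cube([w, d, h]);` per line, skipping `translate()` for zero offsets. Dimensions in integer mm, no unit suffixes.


translate([266, 464, 0]) cube([1989, 75, 228]);


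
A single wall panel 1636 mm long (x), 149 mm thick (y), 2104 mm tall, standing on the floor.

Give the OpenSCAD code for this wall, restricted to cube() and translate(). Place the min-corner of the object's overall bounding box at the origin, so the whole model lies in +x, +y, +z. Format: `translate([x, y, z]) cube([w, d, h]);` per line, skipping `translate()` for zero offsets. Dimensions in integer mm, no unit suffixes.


cube([1636, 149, 2104]);


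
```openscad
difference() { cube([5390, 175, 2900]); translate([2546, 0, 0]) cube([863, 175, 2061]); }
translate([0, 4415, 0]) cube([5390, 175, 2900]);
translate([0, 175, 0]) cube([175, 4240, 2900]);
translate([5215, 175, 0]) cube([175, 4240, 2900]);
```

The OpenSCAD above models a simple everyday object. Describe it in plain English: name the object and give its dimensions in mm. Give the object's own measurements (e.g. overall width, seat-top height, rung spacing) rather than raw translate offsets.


A single room: four walls, each 2900 mm tall and 175 mm thick, enclosing an outside footprint 5390×4590 mm (x × y), no floor or roof. The front and back walls (−y and +y sides) run the full x-width; the side walls fit between their inner faces. A door opening 863 mm wide and 2061 mm tall is cut through the front wall from the floor up, its −x edge 2546 mm from the wall's −x end.


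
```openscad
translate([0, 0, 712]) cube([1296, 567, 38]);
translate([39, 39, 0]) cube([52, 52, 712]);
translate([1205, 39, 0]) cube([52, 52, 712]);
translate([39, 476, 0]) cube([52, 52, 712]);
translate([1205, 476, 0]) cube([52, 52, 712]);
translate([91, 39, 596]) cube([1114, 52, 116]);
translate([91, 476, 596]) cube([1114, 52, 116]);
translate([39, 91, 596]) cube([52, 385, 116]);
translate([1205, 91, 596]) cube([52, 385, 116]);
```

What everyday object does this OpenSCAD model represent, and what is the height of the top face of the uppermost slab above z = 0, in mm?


A table. The table height is 750 mm.

A 1296×567×38 slab sits at z = 712 on four 52 mm square posts — a table. The top surface is at 712 + 38 = 750 mm.


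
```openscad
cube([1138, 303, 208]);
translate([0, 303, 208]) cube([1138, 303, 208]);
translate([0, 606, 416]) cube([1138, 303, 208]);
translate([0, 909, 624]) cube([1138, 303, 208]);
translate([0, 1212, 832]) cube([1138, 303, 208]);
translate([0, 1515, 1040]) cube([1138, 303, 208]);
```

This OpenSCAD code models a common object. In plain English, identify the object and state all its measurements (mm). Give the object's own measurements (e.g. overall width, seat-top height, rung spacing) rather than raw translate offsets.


A straight staircase of 6 solid steps. Each step is 1138 mm wide (x), 303 mm deep (y, the going) and 208 mm tall (the rise). The first step rests on the floor; each subsequent step sits one going further in +y and one rise higher in +z, directly behind and above the previous step with no overlap.


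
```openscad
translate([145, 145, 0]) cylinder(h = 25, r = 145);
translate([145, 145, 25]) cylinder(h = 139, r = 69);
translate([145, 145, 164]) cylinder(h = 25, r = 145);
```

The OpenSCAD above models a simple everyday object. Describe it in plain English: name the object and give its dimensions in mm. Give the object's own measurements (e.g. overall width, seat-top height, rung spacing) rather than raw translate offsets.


A spool: two coaxial disc flanges of radius 145 mm and thickness 25 mm, joined by a core cylinder of radius 69 mm and height 139 mm. The lower flange rests on z = 0 and the three cylinders share a vertical axis.


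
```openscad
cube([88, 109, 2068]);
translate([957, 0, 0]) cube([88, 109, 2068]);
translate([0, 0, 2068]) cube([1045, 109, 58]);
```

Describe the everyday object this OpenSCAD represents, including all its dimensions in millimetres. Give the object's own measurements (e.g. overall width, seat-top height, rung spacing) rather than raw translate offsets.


A door frame. The clear opening is 869 mm wide and 2068 mm high. Two 88 mm wide jambs, 109 mm deep, stand either side of the opening from the floor to the top of the opening. A 58 mm thick head sits across the top of both jambs, spanning the full outside width of the frame.


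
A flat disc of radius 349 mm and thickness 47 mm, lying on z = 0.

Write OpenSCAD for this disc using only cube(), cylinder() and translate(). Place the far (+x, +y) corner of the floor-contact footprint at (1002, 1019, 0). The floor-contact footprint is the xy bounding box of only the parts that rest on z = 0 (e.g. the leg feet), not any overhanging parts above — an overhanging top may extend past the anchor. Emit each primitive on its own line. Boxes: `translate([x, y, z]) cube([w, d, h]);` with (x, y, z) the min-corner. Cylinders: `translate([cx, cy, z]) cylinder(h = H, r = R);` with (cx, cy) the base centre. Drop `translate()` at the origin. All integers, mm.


translate([653, 670, 0]) cylinder(h = 47, r = 349);


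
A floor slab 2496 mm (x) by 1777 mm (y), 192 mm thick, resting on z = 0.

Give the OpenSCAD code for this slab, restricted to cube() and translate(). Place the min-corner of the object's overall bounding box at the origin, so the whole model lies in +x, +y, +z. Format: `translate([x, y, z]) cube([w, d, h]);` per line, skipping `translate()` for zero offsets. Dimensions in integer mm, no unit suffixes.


cube([2496, 1777, 192]);


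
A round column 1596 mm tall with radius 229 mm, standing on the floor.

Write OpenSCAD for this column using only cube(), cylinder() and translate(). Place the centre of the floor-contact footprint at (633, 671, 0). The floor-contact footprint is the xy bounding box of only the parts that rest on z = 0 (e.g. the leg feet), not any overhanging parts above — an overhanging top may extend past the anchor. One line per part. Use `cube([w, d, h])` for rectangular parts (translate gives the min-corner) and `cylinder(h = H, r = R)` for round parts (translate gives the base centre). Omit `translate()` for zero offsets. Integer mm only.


translate([633, 671, 0]) cylinder(h = 1596, r = 229);


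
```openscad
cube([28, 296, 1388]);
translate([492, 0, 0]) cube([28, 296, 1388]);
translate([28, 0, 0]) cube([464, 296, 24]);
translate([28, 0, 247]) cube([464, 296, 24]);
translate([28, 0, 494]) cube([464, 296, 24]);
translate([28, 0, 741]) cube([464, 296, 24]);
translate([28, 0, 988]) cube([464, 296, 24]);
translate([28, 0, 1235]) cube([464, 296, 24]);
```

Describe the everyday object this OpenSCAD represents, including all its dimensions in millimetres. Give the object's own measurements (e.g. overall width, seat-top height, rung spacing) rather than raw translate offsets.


An open bookshelf. Two side panels, each 28 mm thick, 296 mm deep and 1388 mm tall, stand 520 mm apart (outside-to-outside). Between them sit 6 shelves, each 24 mm thick and 296 mm deep, spanning the full gap between the sides. The bottom shelf rests on the floor (its underside at z = 0) and the clear gap between one shelf's top and the next shelf's underside is 223 mm.


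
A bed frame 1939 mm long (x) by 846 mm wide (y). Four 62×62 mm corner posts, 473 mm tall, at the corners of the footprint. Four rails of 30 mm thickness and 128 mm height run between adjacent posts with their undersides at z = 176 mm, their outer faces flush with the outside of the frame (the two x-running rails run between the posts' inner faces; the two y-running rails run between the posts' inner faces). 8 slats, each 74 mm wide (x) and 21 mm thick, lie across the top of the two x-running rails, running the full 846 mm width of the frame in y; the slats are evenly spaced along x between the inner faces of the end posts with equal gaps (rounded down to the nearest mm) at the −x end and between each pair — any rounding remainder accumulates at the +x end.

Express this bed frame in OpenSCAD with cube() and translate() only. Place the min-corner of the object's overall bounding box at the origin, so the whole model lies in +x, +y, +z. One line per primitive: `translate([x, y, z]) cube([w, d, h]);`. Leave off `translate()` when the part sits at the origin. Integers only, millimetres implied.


// slat z = rail_z + rail_h = 176 + 128 = 304
// slat gap = ⌊(1815 − 8·74) / 9⌋ = 135
cube([62, 62, 473]);
translate([0, 784, 0]) cube([62, 62, 473]);
translate([1877, 0, 0]) cube([62, 62, 473]);
translate([1877, 784, 0]) cube([62, 62, 473]);
translate([62, 0, 176]) cube([1815, 30, 128]);
translate([62, 816, 176]) cube([1815, 30, 128]);
translate([0, 62, 176]) cube([30, 722, 128]);
translate([1909, 62, 176]) cube([30, 722, 128]);
translate([197, 0, 304]) cube([74, 846, 21]);
translate([406, 0, 304]) cube([74, 846, 21]);
translate([615, 0, 304]) cube([74, 846, 21]);
translate([824, 0, 304]) cube([74, 846, 21]);
translate([1033, 0, 304]) cube([74, 846, 21]);
translate([1242, 0, 304]) cube([74, 846, 21]);
translate([1451, 0, 304]) cube([74, 846, 21]);
translate([1660, 0, 304]) cube([74, 846, 21]);


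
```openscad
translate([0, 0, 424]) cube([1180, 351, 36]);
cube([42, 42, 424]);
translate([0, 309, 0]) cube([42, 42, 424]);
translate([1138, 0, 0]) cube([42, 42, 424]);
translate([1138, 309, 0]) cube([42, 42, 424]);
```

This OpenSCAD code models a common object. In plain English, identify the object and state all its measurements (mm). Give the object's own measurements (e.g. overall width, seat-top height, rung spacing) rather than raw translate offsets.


A bench: a 1180×351 mm seat slab, 36 mm thick, top at z = 460 mm, on four 42×42 mm square legs flush with the seat corners and standing on z = 0.


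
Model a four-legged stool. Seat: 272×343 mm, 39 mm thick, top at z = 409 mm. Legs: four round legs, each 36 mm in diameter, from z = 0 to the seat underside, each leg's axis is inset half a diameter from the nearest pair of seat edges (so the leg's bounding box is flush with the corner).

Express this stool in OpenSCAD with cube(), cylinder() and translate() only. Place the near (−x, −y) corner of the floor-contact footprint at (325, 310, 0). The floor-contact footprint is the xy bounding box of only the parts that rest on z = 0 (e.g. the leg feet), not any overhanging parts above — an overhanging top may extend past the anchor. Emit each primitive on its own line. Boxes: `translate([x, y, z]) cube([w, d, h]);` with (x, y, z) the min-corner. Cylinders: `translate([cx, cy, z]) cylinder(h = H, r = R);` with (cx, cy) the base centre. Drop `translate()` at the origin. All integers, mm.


translate([325, 310, 370]) cube([272, 343, 39]);
translate([343, 328, 0]) cylinder(h = 370, r = 18);
translate([579, 328, 0]) cylinder(h = 370, r = 18);
translate([343, 635, 0]) cylinder(h = 370, r = 18);
translate([579, 635, 0]) cylinder(h = 370, r = 18);


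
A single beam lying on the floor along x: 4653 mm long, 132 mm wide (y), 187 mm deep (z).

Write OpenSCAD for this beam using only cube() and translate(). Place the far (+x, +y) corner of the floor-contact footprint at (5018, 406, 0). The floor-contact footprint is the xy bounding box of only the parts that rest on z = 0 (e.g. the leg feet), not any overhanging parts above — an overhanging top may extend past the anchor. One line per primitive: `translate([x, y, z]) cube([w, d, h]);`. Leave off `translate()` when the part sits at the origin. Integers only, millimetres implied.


translate([365, 274, 0]) cube([4653, 132, 187]);


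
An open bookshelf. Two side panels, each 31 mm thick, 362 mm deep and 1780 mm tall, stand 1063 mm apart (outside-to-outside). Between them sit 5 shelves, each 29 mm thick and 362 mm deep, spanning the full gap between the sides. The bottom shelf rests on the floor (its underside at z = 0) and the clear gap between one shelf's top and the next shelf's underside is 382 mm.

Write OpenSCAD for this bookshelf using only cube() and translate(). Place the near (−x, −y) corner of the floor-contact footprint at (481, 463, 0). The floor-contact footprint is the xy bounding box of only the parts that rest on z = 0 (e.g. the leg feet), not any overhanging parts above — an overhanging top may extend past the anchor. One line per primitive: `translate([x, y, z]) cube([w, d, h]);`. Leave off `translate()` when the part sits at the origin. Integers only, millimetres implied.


translate([481, 463, 0]) cube([31, 362, 1780]);
translate([1513, 463, 0]) cube([31, 362, 1780]);
translate([512, 463, 0]) cube([1001, 362, 29]);
translate([512, 463, 411]) cube([1001, 362, 29]);
translate([512, 463, 822]) cube([1001, 362, 29]);
translate([512, 463, 1233]) cube([1001, 362, 29]);
translate([512, 463, 1644]) cube([1001, 362, 29]);


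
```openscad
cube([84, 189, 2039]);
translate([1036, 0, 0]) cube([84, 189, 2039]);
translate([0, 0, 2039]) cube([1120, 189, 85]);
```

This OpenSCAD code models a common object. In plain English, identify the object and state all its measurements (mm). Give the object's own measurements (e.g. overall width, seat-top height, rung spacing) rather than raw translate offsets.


A door frame. The clear opening is 952 mm wide and 2039 mm high. Two 84 mm wide jambs, 189 mm deep, stand either side of the opening from the floor to the top of the opening. A 85 mm thick head sits across the top of both jambs, spanning the full outside width of the frame.


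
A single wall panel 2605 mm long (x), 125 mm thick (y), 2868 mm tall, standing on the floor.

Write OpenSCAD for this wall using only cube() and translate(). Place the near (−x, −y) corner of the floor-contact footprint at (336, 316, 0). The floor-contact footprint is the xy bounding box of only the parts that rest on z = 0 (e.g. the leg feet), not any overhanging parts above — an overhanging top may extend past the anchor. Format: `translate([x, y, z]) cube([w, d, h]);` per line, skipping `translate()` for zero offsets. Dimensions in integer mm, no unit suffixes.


translate([336, 316, 0]) cube([2605, 125, 2868]);


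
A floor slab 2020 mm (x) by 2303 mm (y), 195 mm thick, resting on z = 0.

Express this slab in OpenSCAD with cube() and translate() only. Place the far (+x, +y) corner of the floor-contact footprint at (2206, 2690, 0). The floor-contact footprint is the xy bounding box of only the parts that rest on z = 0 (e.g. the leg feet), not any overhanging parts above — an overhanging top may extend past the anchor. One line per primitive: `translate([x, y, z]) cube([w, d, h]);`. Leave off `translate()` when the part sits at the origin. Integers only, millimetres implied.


translate([186, 387, 0]) cube([2020, 2303, 195]);


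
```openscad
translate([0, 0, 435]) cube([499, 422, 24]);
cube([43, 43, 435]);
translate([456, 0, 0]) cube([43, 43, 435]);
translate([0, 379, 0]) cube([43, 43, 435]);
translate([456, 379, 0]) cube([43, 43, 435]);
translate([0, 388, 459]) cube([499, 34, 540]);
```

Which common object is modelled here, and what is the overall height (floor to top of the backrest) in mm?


A chair. The overall height is 999 mm.

A slab on four corner posts with a tall panel at the back — a chair. The seat slab sits at z = 435 with thickness 24, and the 540 mm backrest starts at the seat top, so the overall height is 435 + 24 + 540 = 999 mm.


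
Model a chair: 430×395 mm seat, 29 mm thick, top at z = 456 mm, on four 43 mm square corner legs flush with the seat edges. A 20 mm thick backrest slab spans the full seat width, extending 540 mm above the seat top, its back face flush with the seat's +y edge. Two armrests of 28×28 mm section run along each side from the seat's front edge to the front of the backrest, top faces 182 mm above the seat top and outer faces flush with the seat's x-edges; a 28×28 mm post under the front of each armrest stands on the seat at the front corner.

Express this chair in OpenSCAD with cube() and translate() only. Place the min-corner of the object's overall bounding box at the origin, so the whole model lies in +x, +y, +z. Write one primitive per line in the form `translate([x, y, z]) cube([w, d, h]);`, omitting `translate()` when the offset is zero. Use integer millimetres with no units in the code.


translate([0, 0, 427]) cube([430, 395, 29]);
cube([43, 43, 427]);
translate([387, 0, 0]) cube([43, 43, 427]);
translate([0, 352, 0]) cube([43, 43, 427]);
translate([387, 352, 0]) cube([43, 43, 427]);
translate([0, 375, 456]) cube([430, 20, 540]);
translate([0, 0, 610]) cube([28, 375, 28]);
translate([402, 0, 610]) cube([28, 375, 28]);
translate([0, 0, 456]) cube([28, 28, 154]);
translate([402, 0, 456]) cube([28, 28, 154]);


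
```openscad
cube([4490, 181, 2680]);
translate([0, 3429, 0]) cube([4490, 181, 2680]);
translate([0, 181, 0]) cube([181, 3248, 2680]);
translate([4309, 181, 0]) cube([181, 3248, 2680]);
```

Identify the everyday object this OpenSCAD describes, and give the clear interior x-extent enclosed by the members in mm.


A house (or room) frame. The interior width is 4128 mm.

Four 2680 mm walls enclosing a rectangle with no floor or roof — a room or house frame. Outside width is 4490 mm and wall thickness is 181 mm, so the interior width is 4490 − 2 × 181 = 4128 mm.


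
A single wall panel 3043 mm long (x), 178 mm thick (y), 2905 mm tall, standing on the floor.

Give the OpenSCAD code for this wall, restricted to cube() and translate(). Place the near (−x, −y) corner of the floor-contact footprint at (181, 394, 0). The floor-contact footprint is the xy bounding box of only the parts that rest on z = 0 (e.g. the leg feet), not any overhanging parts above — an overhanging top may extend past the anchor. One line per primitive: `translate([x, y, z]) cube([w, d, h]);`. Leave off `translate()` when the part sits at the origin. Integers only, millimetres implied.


translate([181, 394, 0]) cube([3043, 178, 2905]);


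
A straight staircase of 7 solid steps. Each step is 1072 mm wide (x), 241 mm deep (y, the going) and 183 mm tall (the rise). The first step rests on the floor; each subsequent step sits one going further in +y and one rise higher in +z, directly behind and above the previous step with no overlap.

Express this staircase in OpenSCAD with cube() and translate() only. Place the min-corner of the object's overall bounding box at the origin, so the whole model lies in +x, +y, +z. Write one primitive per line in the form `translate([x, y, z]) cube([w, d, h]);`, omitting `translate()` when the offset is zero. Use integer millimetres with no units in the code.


cube([1072, 241, 183]);
translate([0, 241, 183]) cube([1072, 241, 183]);
translate([0, 482, 366]) cube([1072, 241, 183]);
translate([0, 723, 549]) cube([1072, 241, 183]);
translate([0, 964, 732]) cube([1072, 241, 183]);
translate([0, 1205, 915]) cube([1072, 241, 183]);
translate([0, 1446, 1098]) cube([1072, 241, 183]);


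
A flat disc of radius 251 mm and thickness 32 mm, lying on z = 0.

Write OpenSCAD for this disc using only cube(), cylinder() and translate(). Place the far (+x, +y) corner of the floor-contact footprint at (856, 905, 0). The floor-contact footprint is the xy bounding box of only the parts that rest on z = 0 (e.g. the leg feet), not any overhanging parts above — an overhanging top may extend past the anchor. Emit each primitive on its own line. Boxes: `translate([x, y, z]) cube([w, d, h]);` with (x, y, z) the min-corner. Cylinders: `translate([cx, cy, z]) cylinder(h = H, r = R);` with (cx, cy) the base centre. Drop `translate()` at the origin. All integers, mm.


translate([605, 654, 0]) cylinder(h = 32, r = 251);


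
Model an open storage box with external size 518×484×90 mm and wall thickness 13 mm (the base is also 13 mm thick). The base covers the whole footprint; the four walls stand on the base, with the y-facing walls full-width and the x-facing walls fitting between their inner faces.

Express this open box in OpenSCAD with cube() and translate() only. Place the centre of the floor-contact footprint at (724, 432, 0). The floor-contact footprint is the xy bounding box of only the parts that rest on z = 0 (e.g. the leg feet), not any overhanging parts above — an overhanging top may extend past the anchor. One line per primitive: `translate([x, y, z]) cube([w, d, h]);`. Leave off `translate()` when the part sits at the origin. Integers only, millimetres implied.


translate([465, 190, 0]) cube([518, 484, 13]);
translate([465, 190, 13]) cube([518, 13, 77]);
translate([465, 661, 13]) cube([518, 13, 77]);
translate([465, 203, 13]) cube([13, 458, 77]);
translate([970, 203, 13]) cube([13, 458, 77]);


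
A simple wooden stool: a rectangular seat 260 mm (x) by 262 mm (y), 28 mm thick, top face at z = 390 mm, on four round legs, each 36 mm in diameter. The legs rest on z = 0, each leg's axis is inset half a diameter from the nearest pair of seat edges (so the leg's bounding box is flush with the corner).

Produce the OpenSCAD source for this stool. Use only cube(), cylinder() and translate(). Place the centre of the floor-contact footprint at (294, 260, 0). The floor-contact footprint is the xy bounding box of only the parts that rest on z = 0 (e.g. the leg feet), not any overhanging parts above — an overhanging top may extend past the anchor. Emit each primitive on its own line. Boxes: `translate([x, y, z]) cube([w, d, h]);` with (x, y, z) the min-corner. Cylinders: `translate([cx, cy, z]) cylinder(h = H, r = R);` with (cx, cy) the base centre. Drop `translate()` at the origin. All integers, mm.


// leg_h = 390 - 28 = 362
translate([164, 129, 362]) cube([260, 262, 28]);
translate([182, 147, 0]) cylinder(h = 362, r = 18);
translate([406, 147, 0]) cylinder(h = 362, r = 18);
translate([182, 373, 0]) cylinder(h = 362, r = 18);
translate([406, 373, 0]) cylinder(h = 362, r = 18);


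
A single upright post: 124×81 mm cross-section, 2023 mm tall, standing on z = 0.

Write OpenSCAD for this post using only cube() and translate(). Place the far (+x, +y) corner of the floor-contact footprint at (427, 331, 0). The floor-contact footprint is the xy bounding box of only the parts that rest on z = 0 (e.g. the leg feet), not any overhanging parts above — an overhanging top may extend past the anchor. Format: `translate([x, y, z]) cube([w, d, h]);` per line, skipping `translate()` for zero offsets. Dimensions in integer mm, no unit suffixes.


translate([303, 250, 0]) cube([124, 81, 2023]);


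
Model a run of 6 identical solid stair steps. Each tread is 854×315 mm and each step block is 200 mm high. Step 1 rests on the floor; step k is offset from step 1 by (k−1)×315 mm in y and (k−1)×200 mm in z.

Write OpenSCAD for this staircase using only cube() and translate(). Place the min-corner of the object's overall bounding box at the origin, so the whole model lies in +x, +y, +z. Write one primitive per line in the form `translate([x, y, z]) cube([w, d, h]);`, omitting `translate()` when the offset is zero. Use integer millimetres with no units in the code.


cube([854, 315, 200]);
translate([0, 315, 200]) cube([854, 315, 200]);
translate([0, 630, 400]) cube([854, 315, 200]);
translate([0, 945, 600]) cube([854, 315, 200]);
translate([0, 1260, 800]) cube([854, 315, 200]);
translate([0, 1575, 1000]) cube([854, 315, 200]);


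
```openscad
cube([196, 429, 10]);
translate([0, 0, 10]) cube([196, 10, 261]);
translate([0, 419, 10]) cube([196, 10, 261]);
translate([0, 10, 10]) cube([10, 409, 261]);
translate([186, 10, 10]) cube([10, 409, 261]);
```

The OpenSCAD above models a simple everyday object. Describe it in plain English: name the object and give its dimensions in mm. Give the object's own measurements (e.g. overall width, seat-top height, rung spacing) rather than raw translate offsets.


An open-topped rectangular box: outside dimensions 196×429×271 mm, with a uniform wall and base thickness of 10 mm. The base is a full 196×429 slab on the floor; four walls sit on top of the base. The front and back walls (the −y and +y sides) span the full width; the two side walls fit between them.


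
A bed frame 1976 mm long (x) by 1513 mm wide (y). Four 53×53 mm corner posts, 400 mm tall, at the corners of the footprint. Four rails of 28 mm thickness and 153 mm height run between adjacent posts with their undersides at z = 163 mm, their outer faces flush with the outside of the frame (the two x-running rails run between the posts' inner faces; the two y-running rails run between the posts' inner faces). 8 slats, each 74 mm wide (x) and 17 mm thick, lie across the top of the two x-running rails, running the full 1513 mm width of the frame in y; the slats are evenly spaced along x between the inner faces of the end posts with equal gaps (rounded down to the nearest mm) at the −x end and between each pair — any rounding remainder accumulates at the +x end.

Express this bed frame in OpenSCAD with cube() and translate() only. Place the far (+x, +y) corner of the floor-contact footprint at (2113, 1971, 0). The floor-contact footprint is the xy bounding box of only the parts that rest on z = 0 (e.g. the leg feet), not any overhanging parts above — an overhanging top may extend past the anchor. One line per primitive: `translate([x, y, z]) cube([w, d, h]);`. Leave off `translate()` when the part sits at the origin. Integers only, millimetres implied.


translate([137, 458, 0]) cube([53, 53, 400]);
translate([137, 1918, 0]) cube([53, 53, 400]);
translate([2060, 458, 0]) cube([53, 53, 400]);
translate([2060, 1918, 0]) cube([53, 53, 400]);
translate([190, 458, 163]) cube([1870, 28, 153]);
translate([190, 1943, 163]) cube([1870, 28, 153]);
translate([137, 511, 163]) cube([28, 1407, 153]);
translate([2085, 511, 163]) cube([28, 1407, 153]);
translate([332, 458, 316]) cube([74, 1513, 17]);
translate([548, 458, 316]) cube([74, 1513, 17]);
translate([764, 458, 316]) cube([74, 1513, 17]);
translate([980, 458, 316]) cube([74, 1513, 17]);
translate([1196, 458, 316]) cube([74, 1513, 17]);
translate([1412, 458, 316]) cube([74, 1513, 17]);
translate([1628, 458, 316]) cube([74, 1513, 17]);
translate([1844, 458, 316]) cube([74, 1513, 17]);


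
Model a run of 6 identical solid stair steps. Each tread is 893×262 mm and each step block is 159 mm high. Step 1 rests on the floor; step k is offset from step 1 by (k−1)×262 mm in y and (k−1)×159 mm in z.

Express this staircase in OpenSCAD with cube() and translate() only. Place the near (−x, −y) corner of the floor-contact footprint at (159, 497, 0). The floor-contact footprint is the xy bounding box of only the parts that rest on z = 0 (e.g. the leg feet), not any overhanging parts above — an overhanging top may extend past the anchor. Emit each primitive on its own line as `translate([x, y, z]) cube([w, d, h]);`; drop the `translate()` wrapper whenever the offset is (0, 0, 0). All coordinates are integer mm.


translate([159, 497, 0]) cube([893, 262, 159]);
translate([159, 759, 159]) cube([893, 262, 159]);
translate([159, 1021, 318]) cube([893, 262, 159]);
translate([159, 1283, 477]) cube([893, 262, 159]);
translate([159, 1545, 636]) cube([893, 262, 159]);
translate([159, 1807, 795]) cube([893, 262, 159]);


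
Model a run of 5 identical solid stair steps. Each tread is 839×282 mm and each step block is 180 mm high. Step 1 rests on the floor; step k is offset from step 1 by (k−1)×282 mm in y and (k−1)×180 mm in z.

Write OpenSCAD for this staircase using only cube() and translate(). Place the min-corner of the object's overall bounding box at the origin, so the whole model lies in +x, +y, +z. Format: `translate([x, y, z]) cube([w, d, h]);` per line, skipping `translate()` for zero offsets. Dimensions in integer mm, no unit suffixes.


cube([839, 282, 180]);
translate([0, 282, 180]) cube([839, 282, 180]);
translate([0, 564, 360]) cube([839, 282, 180]);
translate([0, 846, 540]) cube([839, 282, 180]);
translate([0, 1128, 720]) cube([839, 282, 180]);


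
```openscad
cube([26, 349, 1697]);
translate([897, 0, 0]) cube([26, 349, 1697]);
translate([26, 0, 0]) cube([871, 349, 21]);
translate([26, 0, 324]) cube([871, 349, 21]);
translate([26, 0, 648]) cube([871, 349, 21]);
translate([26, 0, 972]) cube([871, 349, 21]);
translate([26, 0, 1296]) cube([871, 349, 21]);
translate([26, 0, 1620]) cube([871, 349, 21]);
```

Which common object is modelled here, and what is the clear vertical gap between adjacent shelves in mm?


A bookshelf. The clear shelf gap is 303 mm.

Two tall side panels with 6 horizontal boards between them — a bookshelf. The first two shelf undersides are at z = 0 and z = 324; with shelf thickness 21, the clear gap is 324 − 0 − 21 = 303 mm.


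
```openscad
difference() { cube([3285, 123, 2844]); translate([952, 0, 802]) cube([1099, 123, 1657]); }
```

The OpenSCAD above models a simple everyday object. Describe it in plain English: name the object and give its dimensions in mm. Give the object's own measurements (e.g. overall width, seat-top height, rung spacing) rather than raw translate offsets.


A wall 3285 mm long (x), 123 mm thick (y), 2844 mm tall, with a rectangular window opening cut through it. The opening is 1099 mm wide and 1657 mm tall; its sill is at z = 802 mm and its near (−x) edge is 952 mm from the wall's −x end. The opening passes through the full wall thickness.


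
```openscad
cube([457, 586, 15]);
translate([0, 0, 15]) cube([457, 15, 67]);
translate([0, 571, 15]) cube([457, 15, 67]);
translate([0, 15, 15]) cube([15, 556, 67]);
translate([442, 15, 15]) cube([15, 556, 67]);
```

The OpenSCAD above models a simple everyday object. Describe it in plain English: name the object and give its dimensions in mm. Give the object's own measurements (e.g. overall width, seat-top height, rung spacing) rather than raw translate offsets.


An open-topped rectangular box: outside dimensions 457×586×82 mm, with a uniform wall and base thickness of 15 mm. The base is a full 457×586 slab on the floor; four walls sit on top of the base. The front and back walls (the −y and +y sides) span the full width; the two side walls fit between them.


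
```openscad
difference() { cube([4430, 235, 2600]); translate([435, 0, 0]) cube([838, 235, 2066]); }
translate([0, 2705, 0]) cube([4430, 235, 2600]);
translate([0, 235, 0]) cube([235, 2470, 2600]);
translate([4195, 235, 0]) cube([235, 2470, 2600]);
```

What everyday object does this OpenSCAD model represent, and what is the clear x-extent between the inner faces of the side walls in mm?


A single room. The interior width is 3960 mm.

Four walls enclosing a rectangle with a door in the front wall — a room. Outside width 4430 minus two 235 mm walls gives 3960 mm.


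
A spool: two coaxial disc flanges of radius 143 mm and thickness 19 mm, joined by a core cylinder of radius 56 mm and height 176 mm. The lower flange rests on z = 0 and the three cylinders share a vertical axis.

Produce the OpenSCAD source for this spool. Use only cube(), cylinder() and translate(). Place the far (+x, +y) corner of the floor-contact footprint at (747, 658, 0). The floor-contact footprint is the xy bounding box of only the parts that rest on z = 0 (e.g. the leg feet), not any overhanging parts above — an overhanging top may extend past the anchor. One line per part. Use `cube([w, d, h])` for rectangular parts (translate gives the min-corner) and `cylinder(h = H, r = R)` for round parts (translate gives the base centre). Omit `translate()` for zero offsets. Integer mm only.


translate([604, 515, 0]) cylinder(h = 19, r = 143);
translate([604, 515, 19]) cylinder(h = 176, r = 56);
translate([604, 515, 195]) cylinder(h = 19, r = 143);


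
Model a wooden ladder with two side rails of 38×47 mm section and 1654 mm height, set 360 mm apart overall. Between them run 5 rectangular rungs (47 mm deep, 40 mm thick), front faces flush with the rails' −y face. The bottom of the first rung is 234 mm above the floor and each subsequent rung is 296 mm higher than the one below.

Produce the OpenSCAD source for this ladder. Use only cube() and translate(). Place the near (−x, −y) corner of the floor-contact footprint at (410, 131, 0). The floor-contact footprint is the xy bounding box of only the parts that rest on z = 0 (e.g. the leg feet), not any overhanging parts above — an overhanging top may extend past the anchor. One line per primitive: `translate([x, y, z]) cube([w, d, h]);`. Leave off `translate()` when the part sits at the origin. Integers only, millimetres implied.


// rung span = 360 - 2*38 = 284
// rung[k] z = 234 + k*296
translate([410, 131, 0]) cube([38, 47, 1654]);
translate([732, 131, 0]) cube([38, 47, 1654]);
translate([448, 131, 234]) cube([284, 47, 40]);
translate([448, 131, 530]) cube([284, 47, 40]);
translate([448, 131, 826]) cube([284, 47, 40]);
translate([448, 131, 1122]) cube([284, 47, 40]);
translate([448, 131, 1418]) cube([284, 47, 40]);
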